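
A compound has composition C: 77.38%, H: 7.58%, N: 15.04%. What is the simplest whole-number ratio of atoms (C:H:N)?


Assume 100 g of compound, divide each mass% by atomic mass to get moles, then normalize by the smallest to get a raw atom ratio.
Moles per 100 g: C: 77.38/12.011 = 6.4424, H: 7.58/1.008 = 7.5198, N: 15.04/14.007 = 1.0737
Raw ratio (divide by min = 1.0737): C: 6.0, H: 7.003, N: 1.0
Multiply by 1 to clear fractions: C: 6.0 ~= 6, H: 7.003 ~= 7, N: 1.0 ~= 1
Reduce by GCD to get the simplest whole-number ratio:

6:7:1


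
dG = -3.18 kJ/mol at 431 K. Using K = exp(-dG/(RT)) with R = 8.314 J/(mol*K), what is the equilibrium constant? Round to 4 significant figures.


dG is in kJ/mol; multiply by 1000 to match R in J/(mol*K).
RT = 8.314 * 431 = 3583.334 J/mol
exponent = -dG*1000 / (RT) = -(-3.18*1000) / 3583.334 = 0.8874417
K = exp(0.8874417)
K = 2.4289078, rounded to 4 significant figures:

2.429


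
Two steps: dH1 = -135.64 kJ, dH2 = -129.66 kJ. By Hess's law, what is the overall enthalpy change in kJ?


Hess's law: enthalpy is a state function, so add the step enthalpies.
dH_total = dH1 + dH2 = -135.64 + (-129.66)
dH_total = -265.3 kJ:

-265.30 kJ


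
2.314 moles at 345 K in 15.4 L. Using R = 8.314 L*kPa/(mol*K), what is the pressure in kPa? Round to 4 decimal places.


PV = nRT, solve for P = nRT / V.
nRT = 2.314 * 8.314 * 345 = 6637.3156
P = 6637.3156 / 15.4
P = 430.99451948 kPa, rounded to 4 dp:

430.9945 kPa


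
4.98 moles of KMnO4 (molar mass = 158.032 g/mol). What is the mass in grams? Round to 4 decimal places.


mass = n * M
mass = 4.98 * 158.032
mass = 786.99936 g, rounded to 4 dp:

786.9994 g


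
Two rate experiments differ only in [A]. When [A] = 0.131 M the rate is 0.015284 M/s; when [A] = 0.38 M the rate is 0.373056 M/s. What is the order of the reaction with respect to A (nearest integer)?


Rate is proportional to [A]^n, so rate2/rate1 = ([A]2/[A]1)^n. Take logs to solve for n.
rate2/rate1 = 0.373056 / 0.015284 = 24.4083
[A]2/[A]1 = 0.38 / 0.131 = 2.9008
n = ln(24.4083) / ln(2.9008) = 3.0
Nearest integer order:

3


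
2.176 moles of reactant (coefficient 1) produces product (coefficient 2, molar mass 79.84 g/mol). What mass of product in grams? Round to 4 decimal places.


Use the coefficient ratio to convert reactant moles to product moles, then multiply by the product's molar mass.
moles_P = moles_R * (coeff_P / coeff_R) = 2.176 * (2/1) = 4.352
mass_P = moles_P * M_P = 4.352 * 79.84
mass_P = 347.46368 g, rounded to 4 dp:

347.4637 g


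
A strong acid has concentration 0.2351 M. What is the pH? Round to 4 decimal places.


A strong acid dissociates completely, so [H+] equals the given concentration.
pH = -log10([H+]) = -log10(0.2351)
pH = 0.62874737, rounded to 4 dp:

0.6287


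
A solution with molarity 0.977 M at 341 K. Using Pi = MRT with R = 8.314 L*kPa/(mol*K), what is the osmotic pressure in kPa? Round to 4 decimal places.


Osmotic pressure (van't Hoff): Pi = M*R*T.
RT = 8.314 * 341 = 2835.074
Pi = 0.977 * 2835.074
Pi = 2769.867298 kPa, rounded to 4 dp:

2769.8673 kPa


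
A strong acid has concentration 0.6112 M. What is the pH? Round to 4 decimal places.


A strong acid dissociates completely, so [H+] equals the given concentration.
pH = -log10([H+]) = -log10(0.6112)
pH = 0.21381665, rounded to 4 dp:

0.2138


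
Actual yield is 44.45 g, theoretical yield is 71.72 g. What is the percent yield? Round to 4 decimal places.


% yield = 100 * actual / theoretical
% yield = 100 * 44.45 / 71.72
% yield = 61.9771333 %, rounded to 4 dp:

61.9771 %


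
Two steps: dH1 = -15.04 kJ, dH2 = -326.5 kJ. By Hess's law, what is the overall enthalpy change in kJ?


Hess's law: enthalpy is a state function, so add the step enthalpies.
dH_total = dH1 + dH2 = -15.04 + (-326.5)
dH_total = -341.54 kJ:

-341.54 kJ


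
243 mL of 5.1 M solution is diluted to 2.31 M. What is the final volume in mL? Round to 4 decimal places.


Dilution: M1*V1 = M2*V2, solve for V2.
V2 = M1*V1 / M2
V2 = 5.1 * 243 / 2.31
V2 = 1239.3 / 2.31
V2 = 536.49350649 mL, rounded to 4 dp:

536.4935 mL


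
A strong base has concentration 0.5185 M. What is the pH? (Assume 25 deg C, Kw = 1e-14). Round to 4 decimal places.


A strong base dissociates completely, so [OH-] equals the given concentration.
pOH = -log10([OH-]) = -log10(0.5185) = 0.285251
pH = 14 - pOH = 14 - 0.285251
pH = 13.714749, rounded to 4 dp:

13.7147


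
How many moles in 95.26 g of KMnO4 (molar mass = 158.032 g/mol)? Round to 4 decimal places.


n = mass / M
n = 95.26 / 158.032
n = 0.60278931 mol, rounded to 4 dp:

0.6028 mol


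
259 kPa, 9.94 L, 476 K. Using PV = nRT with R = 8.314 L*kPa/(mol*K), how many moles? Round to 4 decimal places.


PV = nRT, solve for n = PV / (RT).
PV = 259 * 9.94 = 2574.46
RT = 8.314 * 476 = 3957.464
n = 2574.46 / 3957.464
n = 0.65053277 mol, rounded to 4 dp:

0.6505 mol


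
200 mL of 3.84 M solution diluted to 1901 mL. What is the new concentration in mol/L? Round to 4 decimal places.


Dilution: M1*V1 = M2*V2, solve for M2.
M2 = M1*V1 / V2
M2 = 3.84 * 200 / 1901
M2 = 768.0 / 1901
M2 = 0.4039979 mol/L, rounded to 4 dp:

0.4040 mol/L


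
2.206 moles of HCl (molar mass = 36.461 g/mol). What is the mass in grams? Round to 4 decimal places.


mass = n * M
mass = 2.206 * 36.461
mass = 80.432966 g, rounded to 4 dp:

80.4330 g


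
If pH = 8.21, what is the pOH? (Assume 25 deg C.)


At 25 deg C, pH + pOH = 14.
pOH = 14 - pH = 14 - 8.21
pOH = 5.79:

5.79


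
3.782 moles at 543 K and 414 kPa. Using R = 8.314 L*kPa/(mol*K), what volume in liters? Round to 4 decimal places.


PV = nRT, solve for V = nRT / P.
nRT = 3.782 * 8.314 * 543 = 17073.8466
V = 17073.8466 / 414
V = 41.24117536 L, rounded to 4 dp:

41.2412 L


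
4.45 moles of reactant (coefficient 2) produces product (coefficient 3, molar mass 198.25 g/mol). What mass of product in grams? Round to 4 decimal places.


Use the coefficient ratio to convert reactant moles to product moles, then multiply by the product's molar mass.
moles_P = moles_R * (coeff_P / coeff_R) = 4.45 * (3/2) = 6.675
mass_P = moles_P * M_P = 6.675 * 198.25
mass_P = 1323.31875 g, rounded to 4 dp:

1323.3188 g


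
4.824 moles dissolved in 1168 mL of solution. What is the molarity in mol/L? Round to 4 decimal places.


Convert volume to liters: V_L = V_mL / 1000.
V_L = 1168 / 1000 = 1.168 L
M = n / V_L = 4.824 / 1.168
M = 4.13013699 mol/L, rounded to 4 dp:

4.1301 mol/L


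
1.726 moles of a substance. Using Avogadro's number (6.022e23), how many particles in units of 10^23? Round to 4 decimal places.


N = n * NA, then divide by 1e23 for the requested units.
N / 1e23 = n * 6.022
N / 1e23 = 1.726 * 6.022
N / 1e23 = 10.393972, rounded to 4 dp:

10.3940


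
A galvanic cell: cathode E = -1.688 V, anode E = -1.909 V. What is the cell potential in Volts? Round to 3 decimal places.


Standard cell potential: E_cell = E_cathode - E_anode.
E_cell = -1.688 - (-1.909)
E_cell = 0.221 V, rounded to 3 dp:

0.221 V


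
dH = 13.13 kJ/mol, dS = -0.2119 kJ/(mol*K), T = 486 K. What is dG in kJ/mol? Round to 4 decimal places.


Gibbs: dG = dH - T*dS (consistent units, dS already in kJ/(mol*K)).
T*dS = 486 * -0.2119 = -102.9834
dG = 13.13 - (-102.9834)
dG = 116.1134 kJ/mol, rounded to 4 dp:

116.1134 kJ/mol


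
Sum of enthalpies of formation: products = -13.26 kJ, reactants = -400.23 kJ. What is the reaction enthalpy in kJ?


dH_rxn = sum(dH_f products) - sum(dH_f reactants)
dH_rxn = -13.26 - (-400.23)
dH_rxn = 386.97 kJ:

386.97 kJ


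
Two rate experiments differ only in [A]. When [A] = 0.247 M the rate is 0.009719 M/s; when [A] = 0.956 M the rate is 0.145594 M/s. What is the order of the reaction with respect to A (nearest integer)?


Rate is proportional to [A]^n, so rate2/rate1 = ([A]2/[A]1)^n. Take logs to solve for n.
rate2/rate1 = 0.145594 / 0.009719 = 14.9803
[A]2/[A]1 = 0.956 / 0.247 = 3.8704
n = ln(14.9803) / ln(3.8704) = 2.0
Nearest integer order:

2


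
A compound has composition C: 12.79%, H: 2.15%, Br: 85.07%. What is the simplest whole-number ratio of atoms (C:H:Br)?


Assume 100 g of compound, divide each mass% by atomic mass to get moles, then normalize by the smallest to get a raw atom ratio.
Moles per 100 g: C: 12.79/12.011 = 1.0649, H: 2.15/1.008 = 2.1329, Br: 85.07/79.904 = 1.0647
Raw ratio (divide by min = 1.0647): C: 1.0, H: 2.003, Br: 1.0
Multiply by 1 to clear fractions: C: 1.0 ~= 1, H: 2.003 ~= 2, Br: 1.0 ~= 1
Reduce by GCD to get the simplest whole-number ratio:

1:2:1


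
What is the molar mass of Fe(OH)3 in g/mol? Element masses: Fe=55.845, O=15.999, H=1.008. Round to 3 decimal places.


M = sum(count * atomic_mass) over atoms.
M = 1*55.845 + 3*15.999 + 3*1.008
M = 55.845 + 47.997 + 3.024
M = 106.866 g/mol, rounded to 3 dp:

106.866 g/mol


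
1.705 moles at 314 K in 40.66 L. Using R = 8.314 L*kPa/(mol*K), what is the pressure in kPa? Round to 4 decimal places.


PV = nRT, solve for P = nRT / V.
nRT = 1.705 * 8.314 * 314 = 4451.0662
P = 4451.0662 / 40.66
P = 109.47039351 kPa, rounded to 4 dp:

109.4704 kPa


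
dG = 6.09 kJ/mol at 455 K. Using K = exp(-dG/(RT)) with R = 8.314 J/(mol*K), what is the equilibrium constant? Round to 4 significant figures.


dG is in kJ/mol; multiply by 1000 to match R in J/(mol*K).
RT = 8.314 * 455 = 3782.87 J/mol
exponent = -dG*1000 / (RT) = -(6.09*1000) / 3782.87 = -1.60988879
K = exp(-1.60988879)
K = 0.19990984, rounded to 4 significant figures:

0.1999


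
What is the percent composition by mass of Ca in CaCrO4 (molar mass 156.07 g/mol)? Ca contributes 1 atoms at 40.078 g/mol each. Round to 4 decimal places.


pct = 100 * (n_elem * M_elem) / M_total
mass_contribution = 1 * 40.078 = 40.078 g/mol
pct = 100 * 40.078 / 156.07
pct = 25.67950279 %, rounded to 4 dp:

25.6795 %


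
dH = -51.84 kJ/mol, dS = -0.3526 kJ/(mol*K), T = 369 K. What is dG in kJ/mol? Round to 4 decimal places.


Gibbs: dG = dH - T*dS (consistent units, dS already in kJ/(mol*K)).
T*dS = 369 * -0.3526 = -130.1094
dG = -51.84 - (-130.1094)
dG = 78.2694 kJ/mol, rounded to 4 dp:

78.2694 kJ/mol


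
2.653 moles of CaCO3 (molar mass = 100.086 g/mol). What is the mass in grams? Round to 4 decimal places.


mass = n * M
mass = 2.653 * 100.086
mass = 265.528158 g, rounded to 4 dp:

265.5282 g


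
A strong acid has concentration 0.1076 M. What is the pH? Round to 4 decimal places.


A strong acid dissociates completely, so [H+] equals the given concentration.
pH = -log10([H+]) = -log10(0.1076)
pH = 0.96818773, rounded to 4 dp:

0.9682


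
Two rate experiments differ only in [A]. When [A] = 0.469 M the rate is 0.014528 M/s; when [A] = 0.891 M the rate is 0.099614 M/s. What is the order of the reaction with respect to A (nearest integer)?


Rate is proportional to [A]^n, so rate2/rate1 = ([A]2/[A]1)^n. Take logs to solve for n.
rate2/rate1 = 0.099614 / 0.014528 = 6.8567
[A]2/[A]1 = 0.891 / 0.469 = 1.8998
n = ln(6.8567) / ln(1.8998) = 3.0
Nearest integer order:

3


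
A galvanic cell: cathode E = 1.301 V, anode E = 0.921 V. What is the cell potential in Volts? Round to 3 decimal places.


Standard cell potential: E_cell = E_cathode - E_anode.
E_cell = 1.301 - (0.921)
E_cell = 0.38 V, rounded to 3 dp:

0.380 V


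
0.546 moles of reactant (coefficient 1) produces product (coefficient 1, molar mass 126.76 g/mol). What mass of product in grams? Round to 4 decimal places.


Use the coefficient ratio to convert reactant moles to product moles, then multiply by the product's molar mass.
moles_P = moles_R * (coeff_P / coeff_R) = 0.546 * (1/1) = 0.546
mass_P = moles_P * M_P = 0.546 * 126.76
mass_P = 69.21096 g, rounded to 4 dp:

69.2110 g


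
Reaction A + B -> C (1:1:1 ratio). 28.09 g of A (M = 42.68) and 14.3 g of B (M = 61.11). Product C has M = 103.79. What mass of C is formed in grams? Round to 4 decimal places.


Find moles of each reactant; the smaller value is the limiting reagent in a 1:1:1 reaction, so moles_C equals moles of the limiter.
n_A = mass_A / M_A = 28.09 / 42.68 = 0.658154 mol
n_B = mass_B / M_B = 14.3 / 61.11 = 0.234004 mol
Limiting reagent: B (smaller), n_limiting = 0.234004 mol
mass_C = n_limiting * M_C = 0.234004 * 103.79
mass_C = 24.28727516 g, rounded to 4 dp:

24.2873 g


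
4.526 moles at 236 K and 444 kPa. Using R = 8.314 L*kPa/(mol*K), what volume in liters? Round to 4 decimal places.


PV = nRT, solve for V = nRT / P.
nRT = 4.526 * 8.314 * 236 = 8880.4827
V = 8880.4827 / 444
V = 20.00108716 L, rounded to 4 dp:

20.0011 L


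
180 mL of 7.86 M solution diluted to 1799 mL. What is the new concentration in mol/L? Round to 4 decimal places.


Dilution: M1*V1 = M2*V2, solve for M2.
M2 = M1*V1 / V2
M2 = 7.86 * 180 / 1799
M2 = 1414.8 / 1799
M2 = 0.78643691 mol/L, rounded to 4 dp:

0.7864 mol/L


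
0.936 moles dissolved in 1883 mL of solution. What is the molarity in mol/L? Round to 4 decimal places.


Convert volume to liters: V_L = V_mL / 1000.
V_L = 1883 / 1000 = 1.883 L
M = n / V_L = 0.936 / 1.883
M = 0.49707913 mol/L, rounded to 4 dp:

0.4971 mol/L


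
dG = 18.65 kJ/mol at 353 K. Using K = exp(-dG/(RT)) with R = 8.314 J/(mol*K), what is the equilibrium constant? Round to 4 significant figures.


dG is in kJ/mol; multiply by 1000 to match R in J/(mol*K).
RT = 8.314 * 353 = 2934.842 J/mol
exponent = -dG*1000 / (RT) = -(18.65*1000) / 2934.842 = -6.35468621
K = exp(-6.35468621)
K = 0.0017385807, rounded to 4 significant figures:

0.001739


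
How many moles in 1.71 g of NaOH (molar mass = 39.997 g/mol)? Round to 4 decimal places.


n = mass / M
n = 1.71 / 39.997
n = 0.04275321 mol, rounded to 4 dp:

0.0428 mol


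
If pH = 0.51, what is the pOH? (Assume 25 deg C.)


At 25 deg C, pH + pOH = 14.
pOH = 14 - pH = 14 - 0.51
pOH = 13.49:

13.49


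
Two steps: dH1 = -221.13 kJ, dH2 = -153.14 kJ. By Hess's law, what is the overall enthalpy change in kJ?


Hess's law: enthalpy is a state function, so add the step enthalpies.
dH_total = dH1 + dH2 = -221.13 + (-153.14)
dH_total = -374.27 kJ:

-374.27 kJ


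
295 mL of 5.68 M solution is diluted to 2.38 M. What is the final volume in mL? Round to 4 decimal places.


Dilution: M1*V1 = M2*V2, solve for V2.
V2 = M1*V1 / M2
V2 = 5.68 * 295 / 2.38
V2 = 1675.6 / 2.38
V2 = 704.03361345 mL, rounded to 4 dp:

704.0336 mL


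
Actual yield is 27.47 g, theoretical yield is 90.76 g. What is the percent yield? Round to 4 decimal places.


% yield = 100 * actual / theoretical
% yield = 100 * 27.47 / 90.76
% yield = 30.26663729 %, rounded to 4 dp:

30.2666 %


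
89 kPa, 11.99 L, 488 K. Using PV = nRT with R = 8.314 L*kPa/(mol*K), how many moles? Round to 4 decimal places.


PV = nRT, solve for n = PV / (RT).
PV = 89 * 11.99 = 1067.11
RT = 8.314 * 488 = 4057.232
n = 1067.11 / 4057.232
n = 0.26301429 mol, rounded to 4 dp:

0.2630 mol


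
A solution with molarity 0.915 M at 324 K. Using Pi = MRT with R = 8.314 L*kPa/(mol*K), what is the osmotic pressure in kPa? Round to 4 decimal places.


Osmotic pressure (van't Hoff): Pi = M*R*T.
RT = 8.314 * 324 = 2693.736
Pi = 0.915 * 2693.736
Pi = 2464.76844 kPa, rounded to 4 dp:

2464.7684 kPa


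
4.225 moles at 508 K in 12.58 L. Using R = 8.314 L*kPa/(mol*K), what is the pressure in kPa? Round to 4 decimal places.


PV = nRT, solve for P = nRT / V.
nRT = 4.225 * 8.314 * 508 = 17844.3382
P = 17844.3382 / 12.58
P = 1418.46885533 kPa, rounded to 4 dp:

1418.4689 kPa


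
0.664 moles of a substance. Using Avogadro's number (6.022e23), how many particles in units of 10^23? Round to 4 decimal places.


N = n * NA, then divide by 1e23 for the requested units.
N / 1e23 = n * 6.022
N / 1e23 = 0.664 * 6.022
N / 1e23 = 3.998608, rounded to 4 dp:

3.9986


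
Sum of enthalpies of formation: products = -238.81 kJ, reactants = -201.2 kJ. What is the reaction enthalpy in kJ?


dH_rxn = sum(dH_f products) - sum(dH_f reactants)
dH_rxn = -238.81 - (-201.2)
dH_rxn = -37.61 kJ:

-37.61 kJ


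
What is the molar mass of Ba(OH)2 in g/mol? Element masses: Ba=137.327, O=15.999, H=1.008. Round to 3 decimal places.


M = sum(count * atomic_mass) over atoms.
M = 1*137.327 + 2*15.999 + 2*1.008
M = 137.327 + 31.998 + 2.016
M = 171.341 g/mol, rounded to 3 dp:

171.341 g/mol


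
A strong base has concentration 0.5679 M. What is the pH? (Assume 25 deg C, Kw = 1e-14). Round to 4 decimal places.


A strong base dissociates completely, so [OH-] equals the given concentration.
pOH = -log10([OH-]) = -log10(0.5679) = 0.245728
pH = 14 - pOH = 14 - 0.245728
pH = 13.754272, rounded to 4 dp:

13.7543


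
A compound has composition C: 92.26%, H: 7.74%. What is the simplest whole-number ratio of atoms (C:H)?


Assume 100 g of compound, divide each mass% by atomic mass to get moles, then normalize by the smallest to get a raw atom ratio.
Moles per 100 g: C: 92.26/12.011 = 7.6813, H: 7.74/1.008 = 7.6786
Raw ratio (divide by min = 7.6786): C: 1.0, H: 1.0
Multiply by 1 to clear fractions: C: 1.0 ~= 1, H: 1.0 ~= 1
Reduce by GCD to get the simplest whole-number ratio:

1:1


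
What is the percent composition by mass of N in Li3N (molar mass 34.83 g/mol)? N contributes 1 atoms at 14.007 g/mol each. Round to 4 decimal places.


pct = 100 * (n_elem * M_elem) / M_total
mass_contribution = 1 * 14.007 = 14.007 g/mol
pct = 100 * 14.007 / 34.83
pct = 40.21533161 %, rounded to 4 dp:

40.2153 %


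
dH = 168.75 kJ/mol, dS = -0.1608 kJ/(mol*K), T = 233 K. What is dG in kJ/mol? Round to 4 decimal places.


Gibbs: dG = dH - T*dS (consistent units, dS already in kJ/(mol*K)).
T*dS = 233 * -0.1608 = -37.4664
dG = 168.75 - (-37.4664)
dG = 206.2164 kJ/mol, rounded to 4 dp:

206.2164 kJ/mol


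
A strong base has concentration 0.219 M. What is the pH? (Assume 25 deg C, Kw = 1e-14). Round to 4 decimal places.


A strong base dissociates completely, so [OH-] equals the given concentration.
pOH = -log10([OH-]) = -log10(0.219) = 0.659556
pH = 14 - pOH = 14 - 0.659556
pH = 13.340444, rounded to 4 dp:

13.3404


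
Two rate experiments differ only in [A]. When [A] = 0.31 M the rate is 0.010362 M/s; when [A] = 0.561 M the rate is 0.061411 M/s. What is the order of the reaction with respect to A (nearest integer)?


Rate is proportional to [A]^n, so rate2/rate1 = ([A]2/[A]1)^n. Take logs to solve for n.
rate2/rate1 = 0.061411 / 0.010362 = 5.9266
[A]2/[A]1 = 0.561 / 0.31 = 1.8097
n = ln(5.9266) / ln(1.8097) = 3.0
Nearest integer order:

3


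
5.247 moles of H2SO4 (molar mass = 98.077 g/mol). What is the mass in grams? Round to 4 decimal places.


mass = n * M
mass = 5.247 * 98.077
mass = 514.610019 g, rounded to 4 dp:

514.6100 g


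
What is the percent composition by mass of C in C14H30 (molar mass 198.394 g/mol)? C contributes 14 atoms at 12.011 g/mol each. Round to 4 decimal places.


pct = 100 * (n_elem * M_elem) / M_total
mass_contribution = 14 * 12.011 = 168.154 g/mol
pct = 100 * 168.154 / 198.394
pct = 84.75760356 %, rounded to 4 dp:

84.7576 %


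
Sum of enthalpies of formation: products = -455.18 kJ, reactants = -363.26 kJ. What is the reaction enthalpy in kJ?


dH_rxn = sum(dH_f products) - sum(dH_f reactants)
dH_rxn = -455.18 - (-363.26)
dH_rxn = -91.92 kJ:

-91.92 kJ


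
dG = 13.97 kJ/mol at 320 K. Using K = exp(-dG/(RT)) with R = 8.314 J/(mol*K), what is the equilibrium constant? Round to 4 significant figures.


dG is in kJ/mol; multiply by 1000 to match R in J/(mol*K).
RT = 8.314 * 320 = 2660.48 J/mol
exponent = -dG*1000 / (RT) = -(13.97*1000) / 2660.48 = -5.25093216
K = exp(-5.25093216)
K = 0.0052426292, rounded to 4 significant figures:

0.005243


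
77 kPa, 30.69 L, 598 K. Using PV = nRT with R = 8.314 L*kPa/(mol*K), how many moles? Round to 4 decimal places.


PV = nRT, solve for n = PV / (RT).
PV = 77 * 30.69 = 2363.13
RT = 8.314 * 598 = 4971.772
n = 2363.13 / 4971.772
n = 0.47530941 mol, rounded to 4 dp:

0.4753 mol


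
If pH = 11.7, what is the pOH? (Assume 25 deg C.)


At 25 deg C, pH + pOH = 14.
pOH = 14 - pH = 14 - 11.7
pOH = 2.3:

2.30


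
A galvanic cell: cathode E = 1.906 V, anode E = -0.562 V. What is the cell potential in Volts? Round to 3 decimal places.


Standard cell potential: E_cell = E_cathode - E_anode.
E_cell = 1.906 - (-0.562)
E_cell = 2.468 V, rounded to 3 dp:

2.468 V


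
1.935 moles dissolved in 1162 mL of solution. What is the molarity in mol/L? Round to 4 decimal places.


Convert volume to liters: V_L = V_mL / 1000.
V_L = 1162 / 1000 = 1.162 L
M = n / V_L = 1.935 / 1.162
M = 1.66523236 mol/L, rounded to 4 dp:

1.6652 mol/L


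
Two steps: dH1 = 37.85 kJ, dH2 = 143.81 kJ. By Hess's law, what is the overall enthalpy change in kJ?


Hess's law: enthalpy is a state function, so add the step enthalpies.
dH_total = dH1 + dH2 = 37.85 + (143.81)
dH_total = 181.66 kJ:

181.66 kJ


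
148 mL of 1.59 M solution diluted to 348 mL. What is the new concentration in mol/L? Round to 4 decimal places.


Dilution: M1*V1 = M2*V2, solve for M2.
M2 = M1*V1 / V2
M2 = 1.59 * 148 / 348
M2 = 235.32 / 348
M2 = 0.6762069 mol/L, rounded to 4 dp:

0.6762 mol/L


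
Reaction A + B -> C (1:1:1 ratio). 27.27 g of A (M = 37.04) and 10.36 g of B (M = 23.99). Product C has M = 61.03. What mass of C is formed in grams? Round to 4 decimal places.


Find moles of each reactant; the smaller value is the limiting reagent in a 1:1:1 reaction, so moles_C equals moles of the limiter.
n_A = mass_A / M_A = 27.27 / 37.04 = 0.736231 mol
n_B = mass_B / M_B = 10.36 / 23.99 = 0.431847 mol
Limiting reagent: B (smaller), n_limiting = 0.431847 mol
mass_C = n_limiting * M_C = 0.431847 * 61.03
mass_C = 26.35562241 g, rounded to 4 dp:

26.3556 g


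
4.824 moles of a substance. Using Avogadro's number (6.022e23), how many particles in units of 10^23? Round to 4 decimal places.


N = n * NA, then divide by 1e23 for the requested units.
N / 1e23 = n * 6.022
N / 1e23 = 4.824 * 6.022
N / 1e23 = 29.050128, rounded to 4 dp:

29.0501


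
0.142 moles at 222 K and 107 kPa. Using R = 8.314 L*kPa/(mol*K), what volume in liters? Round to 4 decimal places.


PV = nRT, solve for V = nRT / P.
nRT = 0.142 * 8.314 * 222 = 262.0905
V = 262.0905 / 107
V = 2.44944393 L, rounded to 4 dp:

2.4494 L


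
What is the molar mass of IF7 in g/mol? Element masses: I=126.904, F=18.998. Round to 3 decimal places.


M = sum(count * atomic_mass) over atoms.
M = 1*126.904 + 7*18.998
M = 126.904 + 132.986
M = 259.89 g/mol, rounded to 3 dp:

259.890 g/mol


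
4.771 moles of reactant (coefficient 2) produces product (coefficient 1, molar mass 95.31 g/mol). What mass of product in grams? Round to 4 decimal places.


Use the coefficient ratio to convert reactant moles to product moles, then multiply by the product's molar mass.
moles_P = moles_R * (coeff_P / coeff_R) = 4.771 * (1/2) = 2.3855
mass_P = moles_P * M_P = 2.3855 * 95.31
mass_P = 227.362005 g, rounded to 4 dp:

227.3620 g


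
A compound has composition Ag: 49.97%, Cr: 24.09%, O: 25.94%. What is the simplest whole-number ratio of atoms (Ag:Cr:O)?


Assume 100 g of compound, divide each mass% by atomic mass to get moles, then normalize by the smallest to get a raw atom ratio.
Moles per 100 g: Ag: 49.97/107.868 = 0.4633, Cr: 24.09/51.996 = 0.4633, O: 25.94/15.999 = 1.6214
Raw ratio (divide by min = 0.4633): Ag: 1.0, Cr: 1.0, O: 3.5
Multiply by 2 to clear fractions: Ag: 2.0 ~= 2, Cr: 2.0 ~= 2, O: 7.0 ~= 7
Reduce by GCD to get the simplest whole-number ratio:

2:2:7


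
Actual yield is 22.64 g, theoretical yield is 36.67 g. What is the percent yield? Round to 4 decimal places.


% yield = 100 * actual / theoretical
% yield = 100 * 22.64 / 36.67
% yield = 61.73984183 %, rounded to 4 dp:

61.7398 %


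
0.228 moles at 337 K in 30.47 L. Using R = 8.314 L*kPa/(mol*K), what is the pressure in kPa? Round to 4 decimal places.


PV = nRT, solve for P = nRT / V.
nRT = 0.228 * 8.314 * 337 = 638.8145
P = 638.8145 / 30.47
P = 20.96535937 kPa, rounded to 4 dp:

20.9654 kPa


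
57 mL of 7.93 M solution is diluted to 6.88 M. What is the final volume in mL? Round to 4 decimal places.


Dilution: M1*V1 = M2*V2, solve for V2.
V2 = M1*V1 / M2
V2 = 7.93 * 57 / 6.88
V2 = 452.01 / 6.88
V2 = 65.69912791 mL, rounded to 4 dp:

65.6991 mL


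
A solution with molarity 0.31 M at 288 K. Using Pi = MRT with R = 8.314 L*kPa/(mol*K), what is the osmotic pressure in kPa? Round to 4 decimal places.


Osmotic pressure (van't Hoff): Pi = M*R*T.
RT = 8.314 * 288 = 2394.432
Pi = 0.31 * 2394.432
Pi = 742.27392 kPa, rounded to 4 dp:

742.2739 kPa


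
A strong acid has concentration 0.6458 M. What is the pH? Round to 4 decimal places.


A strong acid dissociates completely, so [H+] equals the given concentration.
pH = -log10([H+]) = -log10(0.6458)
pH = 0.18990196, rounded to 4 dp:

0.1899


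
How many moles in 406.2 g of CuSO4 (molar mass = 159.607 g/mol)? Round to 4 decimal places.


n = mass / M
n = 406.2 / 159.607
n = 2.54500116 mol, rounded to 4 dp:

2.5450 mol


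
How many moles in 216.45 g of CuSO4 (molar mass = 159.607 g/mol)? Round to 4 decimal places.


n = mass / M
n = 216.45 / 159.607
n = 1.35614353 mol, rounded to 4 dp:

1.3561 mol


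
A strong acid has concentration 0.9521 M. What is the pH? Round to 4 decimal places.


A strong acid dissociates completely, so [H+] equals the given concentration.
pH = -log10([H+]) = -log10(0.9521)
pH = 0.02131743, rounded to 4 dp:

0.0213


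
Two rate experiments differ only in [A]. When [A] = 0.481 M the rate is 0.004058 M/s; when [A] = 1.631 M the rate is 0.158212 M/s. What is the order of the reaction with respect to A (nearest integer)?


Rate is proportional to [A]^n, so rate2/rate1 = ([A]2/[A]1)^n. Take logs to solve for n.
rate2/rate1 = 0.158212 / 0.004058 = 38.9877
[A]2/[A]1 = 1.631 / 0.481 = 3.3909
n = ln(38.9877) / ln(3.3909) = 3.0
Nearest integer order:

3


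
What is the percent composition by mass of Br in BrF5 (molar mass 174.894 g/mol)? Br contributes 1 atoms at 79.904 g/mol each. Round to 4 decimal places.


pct = 100 * (n_elem * M_elem) / M_total
mass_contribution = 1 * 79.904 = 79.904 g/mol
pct = 100 * 79.904 / 174.894
pct = 45.6871019 %, rounded to 4 dp:

45.6871 %


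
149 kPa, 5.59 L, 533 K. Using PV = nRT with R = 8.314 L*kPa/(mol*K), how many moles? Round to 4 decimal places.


PV = nRT, solve for n = PV / (RT).
PV = 149 * 5.59 = 832.91
RT = 8.314 * 533 = 4431.362
n = 832.91 / 4431.362
n = 0.18795801 mol, rounded to 4 dp:

0.1880 mol


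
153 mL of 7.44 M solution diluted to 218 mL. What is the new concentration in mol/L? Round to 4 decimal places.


Dilution: M1*V1 = M2*V2, solve for M2.
M2 = M1*V1 / V2
M2 = 7.44 * 153 / 218
M2 = 1138.32 / 218
M2 = 5.22165138 mol/L, rounded to 4 dp:

5.2217 mol/L


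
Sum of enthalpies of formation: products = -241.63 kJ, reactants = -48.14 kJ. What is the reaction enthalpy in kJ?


dH_rxn = sum(dH_f products) - sum(dH_f reactants)
dH_rxn = -241.63 - (-48.14)
dH_rxn = -193.49 kJ:

-193.49 kJ


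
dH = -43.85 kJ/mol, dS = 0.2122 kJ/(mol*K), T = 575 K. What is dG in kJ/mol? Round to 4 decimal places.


Gibbs: dG = dH - T*dS (consistent units, dS already in kJ/(mol*K)).
T*dS = 575 * 0.2122 = 122.015
dG = -43.85 - (122.015)
dG = -165.865 kJ/mol, rounded to 4 dp:

-165.8650 kJ/mol


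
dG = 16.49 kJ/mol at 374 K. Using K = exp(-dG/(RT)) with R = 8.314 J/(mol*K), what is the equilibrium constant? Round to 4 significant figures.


dG is in kJ/mol; multiply by 1000 to match R in J/(mol*K).
RT = 8.314 * 374 = 3109.436 J/mol
exponent = -dG*1000 / (RT) = -(16.49*1000) / 3109.436 = -5.30321254
K = exp(-5.30321254)
K = 0.0049755839, rounded to 4 significant figures:

0.004976


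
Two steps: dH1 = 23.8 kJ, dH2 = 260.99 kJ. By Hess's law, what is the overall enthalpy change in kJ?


Hess's law: enthalpy is a state function, so add the step enthalpies.
dH_total = dH1 + dH2 = 23.8 + (260.99)
dH_total = 284.79 kJ:

284.79 kJ


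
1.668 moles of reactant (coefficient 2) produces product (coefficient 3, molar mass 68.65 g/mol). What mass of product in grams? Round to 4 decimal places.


Use the coefficient ratio to convert reactant moles to product moles, then multiply by the product's molar mass.
moles_P = moles_R * (coeff_P / coeff_R) = 1.668 * (3/2) = 2.502
mass_P = moles_P * M_P = 2.502 * 68.65
mass_P = 171.7623 g, rounded to 4 dp:

171.7623 g


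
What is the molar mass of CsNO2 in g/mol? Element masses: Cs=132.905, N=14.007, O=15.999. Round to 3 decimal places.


M = sum(count * atomic_mass) over atoms.
M = 1*132.905 + 1*14.007 + 2*15.999
M = 132.905 + 14.007 + 31.998
M = 178.91 g/mol, rounded to 3 dp:

178.910 g/mol


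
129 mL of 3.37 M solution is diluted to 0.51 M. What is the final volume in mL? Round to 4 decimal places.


Dilution: M1*V1 = M2*V2, solve for V2.
V2 = M1*V1 / M2
V2 = 3.37 * 129 / 0.51
V2 = 434.73 / 0.51
V2 = 852.41176471 mL, rounded to 4 dp:

852.4118 mL


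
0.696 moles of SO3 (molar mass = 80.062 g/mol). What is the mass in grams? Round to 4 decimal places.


mass = n * M
mass = 0.696 * 80.062
mass = 55.723152 g, rounded to 4 dp:

55.7232 g


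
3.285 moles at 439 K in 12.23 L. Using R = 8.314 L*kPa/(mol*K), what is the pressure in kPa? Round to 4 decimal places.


PV = nRT, solve for P = nRT / V.
nRT = 3.285 * 8.314 * 439 = 11989.7441
P = 11989.7441 / 12.23
P = 980.35520033 kPa, rounded to 4 dp:

980.3552 kPa


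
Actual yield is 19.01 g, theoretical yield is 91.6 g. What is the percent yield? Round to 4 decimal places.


% yield = 100 * actual / theoretical
% yield = 100 * 19.01 / 91.6
% yield = 20.75327511 %, rounded to 4 dp:

20.7533 %


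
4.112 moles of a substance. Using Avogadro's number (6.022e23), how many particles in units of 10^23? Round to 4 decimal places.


N = n * NA, then divide by 1e23 for the requested units.
N / 1e23 = n * 6.022
N / 1e23 = 4.112 * 6.022
N / 1e23 = 24.762464, rounded to 4 dp:

24.7625


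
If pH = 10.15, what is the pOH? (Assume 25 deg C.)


At 25 deg C, pH + pOH = 14.
pOH = 14 - pH = 14 - 10.15
pOH = 3.85:

3.85


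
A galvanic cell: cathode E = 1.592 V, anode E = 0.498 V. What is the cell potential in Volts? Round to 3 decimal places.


Standard cell potential: E_cell = E_cathode - E_anode.
E_cell = 1.592 - (0.498)
E_cell = 1.094 V, rounded to 3 dp:

1.094 V


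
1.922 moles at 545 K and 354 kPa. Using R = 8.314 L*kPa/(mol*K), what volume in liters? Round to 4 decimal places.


PV = nRT, solve for V = nRT / P.
nRT = 1.922 * 8.314 * 545 = 8708.8319
V = 8708.8319 / 354
V = 24.60122006 L, rounded to 4 dp:

24.6012 L


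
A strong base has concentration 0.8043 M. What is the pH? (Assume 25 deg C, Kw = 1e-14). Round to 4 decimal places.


A strong base dissociates completely, so [OH-] equals the given concentration.
pOH = -log10([OH-]) = -log10(0.8043) = 0.094582
pH = 14 - pOH = 14 - 0.094582
pH = 13.905418, rounded to 4 dp:

13.9054


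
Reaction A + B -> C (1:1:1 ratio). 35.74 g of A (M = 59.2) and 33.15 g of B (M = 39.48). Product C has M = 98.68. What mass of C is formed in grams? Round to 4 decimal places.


Find moles of each reactant; the smaller value is the limiting reagent in a 1:1:1 reaction, so moles_C equals moles of the limiter.
n_A = mass_A / M_A = 35.74 / 59.2 = 0.603716 mol
n_B = mass_B / M_B = 33.15 / 39.48 = 0.839666 mol
Limiting reagent: A (smaller), n_limiting = 0.603716 mol
mass_C = n_limiting * M_C = 0.603716 * 98.68
mass_C = 59.57469488 g, rounded to 4 dp:

59.5747 g


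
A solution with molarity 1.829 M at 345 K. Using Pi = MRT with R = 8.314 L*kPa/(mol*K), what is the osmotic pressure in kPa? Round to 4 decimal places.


Osmotic pressure (van't Hoff): Pi = M*R*T.
RT = 8.314 * 345 = 2868.33
Pi = 1.829 * 2868.33
Pi = 5246.17557 kPa, rounded to 4 dp:

5246.1756 kPa


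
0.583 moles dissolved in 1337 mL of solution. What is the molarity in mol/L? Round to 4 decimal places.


Convert volume to liters: V_L = V_mL / 1000.
V_L = 1337 / 1000 = 1.337 L
M = n / V_L = 0.583 / 1.337
M = 0.43605086 mol/L, rounded to 4 dp:

0.4361 mol/L


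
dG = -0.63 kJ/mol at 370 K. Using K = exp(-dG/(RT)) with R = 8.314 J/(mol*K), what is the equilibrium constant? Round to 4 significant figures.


dG is in kJ/mol; multiply by 1000 to match R in J/(mol*K).
RT = 8.314 * 370 = 3076.18 J/mol
exponent = -dG*1000 / (RT) = -(-0.63*1000) / 3076.18 = 0.20479946
K = exp(0.20479946)
K = 1.2272789, rounded to 4 significant figures:

1.227


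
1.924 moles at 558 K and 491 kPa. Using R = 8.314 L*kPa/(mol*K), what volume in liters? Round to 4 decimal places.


PV = nRT, solve for V = nRT / P.
nRT = 1.924 * 8.314 * 558 = 8925.8439
V = 8925.8439 / 491
V = 18.17890815 L, rounded to 4 dp:

18.1789 L


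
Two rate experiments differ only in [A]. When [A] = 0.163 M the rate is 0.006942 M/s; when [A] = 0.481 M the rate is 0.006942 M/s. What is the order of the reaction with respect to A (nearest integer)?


Rate is proportional to [A]^n, so rate2/rate1 = ([A]2/[A]1)^n. Take logs to solve for n.
rate2/rate1 = 0.006942 / 0.006942 = 1.0
[A]2/[A]1 = 0.481 / 0.163 = 2.9509
n = ln(1.0) / ln(2.9509) = 0.0
Nearest integer order:

0


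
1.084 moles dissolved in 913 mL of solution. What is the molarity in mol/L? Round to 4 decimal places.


Convert volume to liters: V_L = V_mL / 1000.
V_L = 913 / 1000 = 0.913 L
M = n / V_L = 1.084 / 0.913
M = 1.18729463 mol/L, rounded to 4 dp:

1.1873 mol/L


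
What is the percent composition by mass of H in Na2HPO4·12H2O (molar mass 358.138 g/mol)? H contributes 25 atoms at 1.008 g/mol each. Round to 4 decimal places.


pct = 100 * (n_elem * M_elem) / M_total
mass_contribution = 25 * 1.008 = 25.2 g/mol
pct = 100 * 25.2 / 358.138
pct = 7.03639379 %, rounded to 4 dp:

7.0364 %


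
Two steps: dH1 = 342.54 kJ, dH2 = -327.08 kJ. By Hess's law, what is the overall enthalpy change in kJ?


Hess's law: enthalpy is a state function, so add the step enthalpies.
dH_total = dH1 + dH2 = 342.54 + (-327.08)
dH_total = 15.46 kJ:

15.46 kJ


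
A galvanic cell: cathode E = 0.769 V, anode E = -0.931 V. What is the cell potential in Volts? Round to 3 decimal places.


Standard cell potential: E_cell = E_cathode - E_anode.
E_cell = 0.769 - (-0.931)
E_cell = 1.7 V, rounded to 3 dp:

1.700 V


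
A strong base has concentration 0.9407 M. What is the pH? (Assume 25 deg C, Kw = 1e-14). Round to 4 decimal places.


A strong base dissociates completely, so [OH-] equals the given concentration.
pOH = -log10([OH-]) = -log10(0.9407) = 0.026549
pH = 14 - pOH = 14 - 0.026549
pH = 13.973451, rounded to 4 dp:

13.9735


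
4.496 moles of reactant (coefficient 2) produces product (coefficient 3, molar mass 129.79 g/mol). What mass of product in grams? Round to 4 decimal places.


Use the coefficient ratio to convert reactant moles to product moles, then multiply by the product's molar mass.
moles_P = moles_R * (coeff_P / coeff_R) = 4.496 * (3/2) = 6.744
mass_P = moles_P * M_P = 6.744 * 129.79
mass_P = 875.30376 g, rounded to 4 dp:

875.3038 g


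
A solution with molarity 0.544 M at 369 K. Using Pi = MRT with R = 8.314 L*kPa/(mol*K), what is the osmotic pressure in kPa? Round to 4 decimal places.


Osmotic pressure (van't Hoff): Pi = M*R*T.
RT = 8.314 * 369 = 3067.866
Pi = 0.544 * 3067.866
Pi = 1668.919104 kPa, rounded to 4 dp:

1668.9191 kPa


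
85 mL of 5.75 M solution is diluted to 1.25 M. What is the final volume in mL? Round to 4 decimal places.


Dilution: M1*V1 = M2*V2, solve for V2.
V2 = M1*V1 / M2
V2 = 5.75 * 85 / 1.25
V2 = 488.75 / 1.25
V2 = 391.0 mL, rounded to 4 dp:

391.0000 mL


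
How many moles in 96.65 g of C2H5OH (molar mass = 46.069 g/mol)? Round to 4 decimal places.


n = mass / M
n = 96.65 / 46.069
n = 2.09794005 mol, rounded to 4 dp:

2.0979 mol


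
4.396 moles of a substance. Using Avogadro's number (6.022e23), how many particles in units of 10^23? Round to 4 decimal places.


N = n * NA, then divide by 1e23 for the requested units.
N / 1e23 = n * 6.022
N / 1e23 = 4.396 * 6.022
N / 1e23 = 26.472712, rounded to 4 dp:

26.4727


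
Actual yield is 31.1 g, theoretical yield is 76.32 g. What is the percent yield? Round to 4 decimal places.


% yield = 100 * actual / theoretical
% yield = 100 * 31.1 / 76.32
% yield = 40.74947589 %, rounded to 4 dp:

40.7495 %


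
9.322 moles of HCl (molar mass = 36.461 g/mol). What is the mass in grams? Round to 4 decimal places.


mass = n * M
mass = 9.322 * 36.461
mass = 339.889442 g, rounded to 4 dp:

339.8894 g


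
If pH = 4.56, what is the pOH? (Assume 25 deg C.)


At 25 deg C, pH + pOH = 14.
pOH = 14 - pH = 14 - 4.56
pOH = 9.44:

9.44


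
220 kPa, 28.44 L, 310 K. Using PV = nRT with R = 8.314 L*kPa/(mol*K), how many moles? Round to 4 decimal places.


PV = nRT, solve for n = PV / (RT).
PV = 220 * 28.44 = 6256.8
RT = 8.314 * 310 = 2577.34
n = 6256.8 / 2577.34
n = 2.42761917 mol, rounded to 4 dp:

2.4276 mol


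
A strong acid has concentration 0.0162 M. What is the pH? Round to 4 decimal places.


A strong acid dissociates completely, so [H+] equals the given concentration.
pH = -log10([H+]) = -log10(0.0162)
pH = 1.79048499, rounded to 4 dp:

1.7905


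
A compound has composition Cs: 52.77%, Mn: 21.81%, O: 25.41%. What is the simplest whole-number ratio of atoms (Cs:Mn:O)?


Assume 100 g of compound, divide each mass% by atomic mass to get moles, then normalize by the smallest to get a raw atom ratio.
Moles per 100 g: Cs: 52.77/132.905 = 0.3971, Mn: 21.81/54.938 = 0.397, O: 25.41/15.999 = 1.5882
Raw ratio (divide by min = 0.397): Cs: 1.0, Mn: 1.0, O: 4.001
Multiply by 1 to clear fractions: Cs: 1.0 ~= 1, Mn: 1.0 ~= 1, O: 4.001 ~= 4
Reduce by GCD to get the simplest whole-number ratio:

1:1:4


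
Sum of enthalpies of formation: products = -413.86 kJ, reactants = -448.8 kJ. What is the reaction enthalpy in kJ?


dH_rxn = sum(dH_f products) - sum(dH_f reactants)
dH_rxn = -413.86 - (-448.8)
dH_rxn = 34.94 kJ:

34.94 kJ


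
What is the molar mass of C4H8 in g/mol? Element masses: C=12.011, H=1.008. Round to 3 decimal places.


M = sum(count * atomic_mass) over atoms.
M = 4*12.011 + 8*1.008
M = 48.044 + 8.064
M = 56.108 g/mol, rounded to 3 dp:

56.108 g/mol


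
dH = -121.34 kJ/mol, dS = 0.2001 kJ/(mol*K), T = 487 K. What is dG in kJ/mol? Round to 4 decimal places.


Gibbs: dG = dH - T*dS (consistent units, dS already in kJ/(mol*K)).
T*dS = 487 * 0.2001 = 97.4487
dG = -121.34 - (97.4487)
dG = -218.7887 kJ/mol, rounded to 4 dp:

-218.7887 kJ/mol


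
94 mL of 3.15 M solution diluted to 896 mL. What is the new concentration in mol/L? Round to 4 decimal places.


Dilution: M1*V1 = M2*V2, solve for M2.
M2 = M1*V1 / V2
M2 = 3.15 * 94 / 896
M2 = 296.1 / 896
M2 = 0.33046875 mol/L, rounded to 4 dp:

0.3305 mol/L


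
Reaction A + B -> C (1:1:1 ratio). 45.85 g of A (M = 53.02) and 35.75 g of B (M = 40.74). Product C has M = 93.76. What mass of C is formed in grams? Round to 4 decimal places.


Find moles of each reactant; the smaller value is the limiting reagent in a 1:1:1 reaction, so moles_C equals moles of the limiter.
n_A = mass_A / M_A = 45.85 / 53.02 = 0.864768 mol
n_B = mass_B / M_B = 35.75 / 40.74 = 0.877516 mol
Limiting reagent: A (smaller), n_limiting = 0.864768 mol
mass_C = n_limiting * M_C = 0.864768 * 93.76
mass_C = 81.08064768 g, rounded to 4 dp:

81.0806 g


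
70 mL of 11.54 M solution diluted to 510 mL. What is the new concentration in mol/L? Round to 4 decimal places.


Dilution: M1*V1 = M2*V2, solve for M2.
M2 = M1*V1 / V2
M2 = 11.54 * 70 / 510
M2 = 807.8 / 510
M2 = 1.58392157 mol/L, rounded to 4 dp:

1.5839 mol/L


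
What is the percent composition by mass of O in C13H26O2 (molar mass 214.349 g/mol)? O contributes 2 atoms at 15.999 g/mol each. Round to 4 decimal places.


pct = 100 * (n_elem * M_elem) / M_total
mass_contribution = 2 * 15.999 = 31.998 g/mol
pct = 100 * 31.998 / 214.349
pct = 14.92799127 %, rounded to 4 dp:

14.9280 %
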